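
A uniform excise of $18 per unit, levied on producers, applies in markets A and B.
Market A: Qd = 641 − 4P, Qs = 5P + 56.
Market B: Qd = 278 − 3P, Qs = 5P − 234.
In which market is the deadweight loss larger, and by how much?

Market A: pre-tax P* = $65, Q* = 381; post-tax Q = 341; deadweight loss = $360.
Market B: pre-tax P* = $64, Q* = 86; post-tax Q = 52.25; deadweight loss = $303.75.
Difference: $360 vs $303.75 → market A is larger by $56.25.

Market A, by $56.25.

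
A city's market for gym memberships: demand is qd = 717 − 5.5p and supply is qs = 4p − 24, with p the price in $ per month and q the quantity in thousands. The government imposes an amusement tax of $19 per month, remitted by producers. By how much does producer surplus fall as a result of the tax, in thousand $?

Without the tax, 717 − 5.5p = 4p − 24 gives 9.5p = 741, so p* = $78 and q* = 288.
With the tax collected from producers, supply shifts: qs = 4(p − 19) − 24.
Solving gives q = 244 with consumers paying $86 and producers receiving $67 (the $19 wedge).
ΔPS is the trapezoid between Q = 244 and Q = 288 of height $11: ½ · (288 + 244) · 11 = $2926.

Producer surplus falls by $2926 thousand.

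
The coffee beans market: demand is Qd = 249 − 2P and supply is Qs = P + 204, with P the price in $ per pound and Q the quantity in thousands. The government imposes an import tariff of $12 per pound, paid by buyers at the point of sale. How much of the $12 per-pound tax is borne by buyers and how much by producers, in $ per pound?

Without the tax, 249 − 2P = P + 204 gives 3P = 45, so P* = $15 and Q* = 219.
With the tax collected from buyers, demand (in seller-price terms) shifts: Qd = 249 − 2(P + 12).
Solving gives Q = 211 with buyers paying $19 and producers receiving $7 (the $12 wedge).
Burden on buyers: $4; on producers: $8. (They sum to $12.)

Buyers bear $4 per pound; producers bear $8 per pound.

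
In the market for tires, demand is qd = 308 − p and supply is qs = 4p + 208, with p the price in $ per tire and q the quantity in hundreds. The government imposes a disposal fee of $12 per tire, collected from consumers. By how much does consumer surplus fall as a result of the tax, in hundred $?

Consumer surplus falls by $2718.72 hundred.

Without the tax, 308 − p = 4p + 208 gives 5p = 100, so p* = $20 and q* = 288.
With the tax collected from consumers, demand (in seller-price terms) shifts: qd = 308 − (p + 12).
Solving gives q = 278.4 with consumers paying $29.6 and producers receiving $17.6 (the $12 wedge).
ΔCS is the trapezoid between Q = 278.4 and Q = 288 of height $9.6: ½ · (288 + 278.4) · 9.6 = $2718.72.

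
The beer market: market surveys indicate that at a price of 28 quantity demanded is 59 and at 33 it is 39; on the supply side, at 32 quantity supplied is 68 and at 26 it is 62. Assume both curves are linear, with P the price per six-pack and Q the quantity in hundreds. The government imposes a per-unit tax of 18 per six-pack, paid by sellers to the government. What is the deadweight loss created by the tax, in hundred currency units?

Demand slope: (39 − 59)/(33 − 28) = -4, so Qd = 171 − 4P.
Supply slope: (62 − 68)/(26 − 32) = 1, so Qs = P + 36.
Before the tax: set 171 − 4P = P + 36 → P* = 27, Q* = 63.
With the tax collected from sellers, supply shifts: Qs = (P − 18) + 36.
New equilibrium: consumers pay 30.6, sellers receive 12.6, Q = 48.6. (Wedge: Pb − Ps = 18.)
Quantity falls by |ΔQ| = |63 − 48.6| = 14.4.
DWL = ½ · t · |ΔQ| = ½ · 18 · 14.4 = 129.6.

Deadweight loss = 129.6 hundred.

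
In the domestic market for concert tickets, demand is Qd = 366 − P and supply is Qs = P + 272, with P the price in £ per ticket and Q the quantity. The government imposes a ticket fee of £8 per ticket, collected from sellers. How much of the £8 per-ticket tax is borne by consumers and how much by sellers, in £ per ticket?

Before the tax: set 366 − P = P + 272 → P* = £47, Q* = 319.
With the tax collected from sellers, supply shifts: Qs = (P − 8) + 272.
Solving gives Q = 315 with consumers paying £51 and sellers receiving £43 (the £8 wedge).
Burden on consumers: £4; on sellers: £4. (They sum to £8.)

Consumers bear £4 per ticket; sellers bear £4 per ticket.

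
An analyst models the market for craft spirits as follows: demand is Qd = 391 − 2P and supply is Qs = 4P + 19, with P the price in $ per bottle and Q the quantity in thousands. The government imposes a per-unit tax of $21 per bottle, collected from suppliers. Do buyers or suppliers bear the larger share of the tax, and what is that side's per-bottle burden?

Before the tax: set 391 − 2P = 4P + 19 → P* = $62, Q* = 267.
With the tax collected from suppliers, supply shifts: Qs = 4(P − 21) + 19.
Solving gives Q = 239 with buyers paying $76 and suppliers receiving $55 (the $21 wedge).
Per-bottle burden: buyers $14, suppliers $7.
Buyers take the larger share because demand is less price-elastic here (demand slope 2 vs supply slope 4).
The less price-elastic side of the market bears the larger share of a per-unit tax.

Buyers bear the larger share: $14 per bottle.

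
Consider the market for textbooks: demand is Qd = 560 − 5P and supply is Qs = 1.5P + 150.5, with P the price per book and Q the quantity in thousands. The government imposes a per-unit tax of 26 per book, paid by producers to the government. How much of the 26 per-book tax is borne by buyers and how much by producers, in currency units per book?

Buyers bear 6 per book; producers bear 20 per book.

Without the tax, 560 − 5P = 1.5P + 150.5 gives 6.5P = 409.5, so P* = 63 and Q* = 245.
With the tax collected from producers, supply shifts: Qs = 1.5(P − 26) + 150.5.
New equilibrium: buyers pay 69, producers receive 43, Q = 215. (Wedge: Pb − Ps = 26.)
Burden on buyers: 6; on producers: 20. (They sum to 26.)
The less price-elastic side of the market bears the larger share of a per-unit tax.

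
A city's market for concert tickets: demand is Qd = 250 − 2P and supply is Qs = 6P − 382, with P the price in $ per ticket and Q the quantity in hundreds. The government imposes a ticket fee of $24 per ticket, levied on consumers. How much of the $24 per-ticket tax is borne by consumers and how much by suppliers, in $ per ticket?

Without the tax, 250 − 2P = 6P − 382 gives 8P = 632, so P* = $79 and Q* = 92.
With the tax collected from consumers, demand (in seller-price terms) shifts: Qd = 250 − 2(P + 24).
New equilibrium: consumers pay $97, suppliers receive $73, Q = 56. (Wedge: Pb − Ps = 24.)
Burden on consumers: $18; on suppliers: $6. (They sum to $24.)
The less price-elastic side of the market bears the larger share of a per-unit tax.

Consumers bear $18 per ticket; suppliers bear $6 per ticket.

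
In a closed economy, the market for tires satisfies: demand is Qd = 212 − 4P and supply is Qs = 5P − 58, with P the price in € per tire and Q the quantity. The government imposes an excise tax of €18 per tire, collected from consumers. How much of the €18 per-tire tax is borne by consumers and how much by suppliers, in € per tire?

Without the tax, 212 − 4P = 5P − 58 gives 9P = 270, so P* = €30 and Q* = 92.
With the tax collected from consumers, demand (in seller-price terms) shifts: Qd = 212 − 4(P + 18).
Solving gives Q = 52 with consumers paying €40 and suppliers receiving €22 (the €18 wedge).
Burden on consumers: €10; on suppliers: €8. (They sum to €18.)

Consumers bear €10 per tire; suppliers bear €8 per tire.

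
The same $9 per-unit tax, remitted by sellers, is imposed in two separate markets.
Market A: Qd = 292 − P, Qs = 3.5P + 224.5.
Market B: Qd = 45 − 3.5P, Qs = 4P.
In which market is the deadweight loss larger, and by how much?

Market B, by $44.1.

Market A: pre-tax P* = $15, Q* = 277; post-tax Q = 270; deadweight loss = $31.5.
Market B: pre-tax P* = $6, Q* = 24; post-tax Q = 7.2; deadweight loss = $75.6.
Difference: $31.5 vs $75.6 → market B is larger by $44.1.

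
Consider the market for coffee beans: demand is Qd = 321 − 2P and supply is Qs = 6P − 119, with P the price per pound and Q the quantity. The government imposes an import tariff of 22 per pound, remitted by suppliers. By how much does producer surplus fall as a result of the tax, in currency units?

Producer surplus falls by 1069.75.

Without the tax, 321 − 2P = 6P − 119 gives 8P = 440, so P* = 55 and Q* = 211.
With the tax collected from suppliers, supply shifts: Qs = 6(P − 22) − 119.
New equilibrium: consumers pay 71.5, suppliers receive 49.5, Q = 178. (Wedge: Pb − Ps = 22.)
ΔPS is the trapezoid between Q = 178 and Q = 211 of height 5.5: ½ · (211 + 178) · 5.5 = 1069.75.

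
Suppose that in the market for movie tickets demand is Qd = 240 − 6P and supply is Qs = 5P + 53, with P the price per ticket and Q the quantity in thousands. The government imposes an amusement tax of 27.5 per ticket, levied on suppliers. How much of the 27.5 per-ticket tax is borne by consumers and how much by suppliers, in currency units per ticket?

Without the tax, 240 − 6P = 5P + 53 gives 11P = 187, so P* = 17 and Q* = 138.
With the tax collected from suppliers, supply shifts: Qs = 5(P − 27.5) + 53.
New equilibrium: consumers pay 29.5, suppliers receive 2, Q = 63. (Wedge: Pb − Ps = 27.5.)
Burden on consumers: 12.5; on suppliers: 15. (They sum to 27.5.)
The less price-elastic side of the market bears the larger share of a per-unit tax.

Consumers bear 12.5 per ticket; suppliers bear 15 per ticket.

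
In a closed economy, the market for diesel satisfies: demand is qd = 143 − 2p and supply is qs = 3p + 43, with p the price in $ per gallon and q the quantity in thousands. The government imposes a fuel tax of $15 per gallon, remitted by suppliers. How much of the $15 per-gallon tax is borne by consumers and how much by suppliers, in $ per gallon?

Consumers bear $9 per gallon; suppliers bear $6 per gallon.

Before the tax: set 143 − 2p = 3p + 43 → p* = $20, q* = 103.
With the tax collected from suppliers, supply shifts: qs = 3(p − 15) + 43.
New equilibrium: consumers pay $29, suppliers receive $14, q = 85. (Wedge: pb − ps = 15.)
Burden on consumers: $9; on suppliers: $6. (They sum to $15.)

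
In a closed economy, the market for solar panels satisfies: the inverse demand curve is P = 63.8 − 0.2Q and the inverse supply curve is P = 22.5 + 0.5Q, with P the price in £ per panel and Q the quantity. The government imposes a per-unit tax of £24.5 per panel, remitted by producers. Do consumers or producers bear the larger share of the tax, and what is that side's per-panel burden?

Rewrite in direct form: Qd = 319 − 5P and Qs = 2P − 45.
Without the tax, 319 − 5P = 2P − 45 gives 7P = 364, so P* = £52 and Q* = 59.
With the tax collected from producers, supply shifts: Qs = 2(P − 24.5) − 45.
New equilibrium: consumers pay £59, producers receive £34.5, Q = 24. (Wedge: Pb − Ps = 24.5.)
Per-panel burden: consumers £7, producers £17.5.
Producers take the larger share because supply is less price-elastic here (demand slope 5 vs supply slope 2).
The less price-elastic side of the market bears the larger share of a per-unit tax.

Producers bear the larger share: £17.5 per panel.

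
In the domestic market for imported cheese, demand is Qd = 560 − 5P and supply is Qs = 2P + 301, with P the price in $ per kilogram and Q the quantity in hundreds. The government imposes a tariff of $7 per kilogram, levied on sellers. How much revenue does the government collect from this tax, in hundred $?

Tax revenue = $2555 hundred.

Without the tax, 560 − 5P = 2P + 301 gives 7P = 259, so P* = $37 and Q* = 375.
With the tax collected from sellers, supply shifts: Qs = 2(P − 7) + 301.
Solving gives Q = 365 with consumers paying $39 and sellers receiving $32 (the $7 wedge).
Revenue = t · Q = 7 · 365 = $2555.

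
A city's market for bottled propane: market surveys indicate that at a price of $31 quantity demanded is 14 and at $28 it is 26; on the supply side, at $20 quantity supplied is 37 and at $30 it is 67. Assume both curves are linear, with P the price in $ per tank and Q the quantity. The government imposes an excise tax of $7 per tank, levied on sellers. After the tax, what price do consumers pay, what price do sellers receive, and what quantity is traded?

Consumers pay $26; sellers receive $19; quantity = 34.

Demand slope: (26 − 14)/(28 − 31) = -4, so Qd = 138 − 4P.
Supply slope: (67 − 37)/(30 − 20) = 3, so Qs = 3P − 23.
Before the tax: set 138 − 4P = 3P − 23 → P* = $23, Q* = 46.
With the tax collected from sellers, supply shifts: Qs = 3(P − 7) − 23.
New equilibrium: consumers pay $26, sellers receive $19, Q = 34. (Wedge: Pb − Ps = 7.)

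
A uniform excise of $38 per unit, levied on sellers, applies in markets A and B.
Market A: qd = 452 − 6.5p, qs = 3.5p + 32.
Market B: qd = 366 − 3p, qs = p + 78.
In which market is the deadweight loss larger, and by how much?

Market A, by $1101.05.

Market A: pre-tax p* = $42, q* = 179; post-tax q = 92.55; deadweight loss = $1642.55.
Market B: pre-tax p* = $72, q* = 150; post-tax q = 121.5; deadweight loss = $541.5.
Difference: $1642.55 vs $541.5 → market A is larger by $1101.05.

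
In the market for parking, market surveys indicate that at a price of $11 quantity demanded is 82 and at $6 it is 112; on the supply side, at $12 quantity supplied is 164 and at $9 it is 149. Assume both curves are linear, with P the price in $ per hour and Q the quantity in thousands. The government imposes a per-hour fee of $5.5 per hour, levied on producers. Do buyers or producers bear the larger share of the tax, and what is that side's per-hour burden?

Producers bear the larger share: $3 per hour.

Demand slope: (112 − 82)/(6 − 11) = -6, so Qd = 148 − 6P.
Supply slope: (149 − 164)/(9 − 12) = 5, so Qs = 5P + 104.
Without the tax, 148 − 6P = 5P + 104 gives 11P = 44, so P* = $4 and Q* = 124.
With the tax collected from producers, supply shifts: Qs = 5(P − 5.5) + 104.
New equilibrium: buyers pay $6.5, producers receive $1, Q = 109. (Wedge: Pb − Ps = 5.5.)
Per-hour burden: buyers $2.5, producers $3.
Producers take the larger share because supply is less price-elastic here (demand slope 6 vs supply slope 5).
The less price-elastic side of the market bears the larger share of a per-unit tax.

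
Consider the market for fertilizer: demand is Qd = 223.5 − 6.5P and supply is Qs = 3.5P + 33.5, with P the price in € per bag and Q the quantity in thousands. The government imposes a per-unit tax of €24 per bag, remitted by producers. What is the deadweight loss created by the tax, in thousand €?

Before the tax: set 223.5 − 6.5P = 3.5P + 33.5 → P* = €19, Q* = 100.
With the tax collected from producers, supply shifts: Qs = 3.5(P − 24) + 33.5.
Solving gives Q = 45.4 with consumers paying €27.4 and producers receiving €3.4 (the €24 wedge).
Quantity falls by |ΔQ| = |100 − 45.4| = 54.6.
DWL = ½ · t · |ΔQ| = ½ · 24 · 54.6 = €655.2.

Deadweight loss = €655.2 thousand.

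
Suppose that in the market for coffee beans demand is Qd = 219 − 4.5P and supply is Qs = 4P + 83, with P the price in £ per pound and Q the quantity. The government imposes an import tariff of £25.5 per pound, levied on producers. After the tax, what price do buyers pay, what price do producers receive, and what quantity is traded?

Buyers pay £28; producers receive £2.5; quantity = 93.

Before the tax: set 219 − 4.5P = 4P + 83 → P* = £16, Q* = 147.
With the tax collected from producers, supply shifts: Qs = 4(P − 25.5) + 83.
Solving gives Q = 93 with buyers paying £28 and producers receiving £2.5 (the £25.5 wedge).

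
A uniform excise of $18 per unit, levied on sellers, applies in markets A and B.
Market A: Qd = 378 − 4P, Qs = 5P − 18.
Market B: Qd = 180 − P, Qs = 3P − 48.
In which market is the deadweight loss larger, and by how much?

Market A, by $238.5.

Market A: pre-tax P* = $44, Q* = 202; post-tax Q = 162; deadweight loss = $360.
Market B: pre-tax P* = $57, Q* = 123; post-tax Q = 109.5; deadweight loss = $121.5.
Difference: $360 vs $121.5 → market A is larger by $238.5.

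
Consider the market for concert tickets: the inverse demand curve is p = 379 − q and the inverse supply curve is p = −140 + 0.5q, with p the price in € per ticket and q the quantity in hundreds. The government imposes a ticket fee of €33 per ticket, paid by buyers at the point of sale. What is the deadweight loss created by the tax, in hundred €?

Rewrite in direct form: qd = 379 − p and qs = 2p + 280.
Before the tax: set 379 − p = 2p + 280 → p* = €33, q* = 346.
With the tax collected from buyers, demand (in seller-price terms) shifts: qd = 379 − (p + 33).
Solving gives q = 324 with buyers paying €55 and suppliers receiving €22 (the €33 wedge).
Quantity falls by |ΔQ| = |346 − 324| = 22.
DWL = ½ · t · |ΔQ| = ½ · 33 · 22 = €363.

Deadweight loss = €363 hundred.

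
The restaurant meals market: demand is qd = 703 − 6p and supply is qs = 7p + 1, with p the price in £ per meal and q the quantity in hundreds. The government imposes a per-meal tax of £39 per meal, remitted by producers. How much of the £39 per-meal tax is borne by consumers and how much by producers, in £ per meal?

Consumers bear £21 per meal; producers bear £18 per meal.

Without the tax, 703 − 6p = 7p + 1 gives 13p = 702, so p* = £54 and q* = 379.
With the tax collected from producers, supply shifts: qs = 7(p − 39) + 1.
New equilibrium: consumers pay £75, producers receive £36, q = 253. (Wedge: pb − ps = 39.)
Burden on consumers: £21; on producers: £18. (They sum to £39.)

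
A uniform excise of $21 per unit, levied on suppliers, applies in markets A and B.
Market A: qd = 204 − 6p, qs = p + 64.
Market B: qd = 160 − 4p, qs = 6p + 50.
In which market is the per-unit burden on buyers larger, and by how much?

Market B, by $9.6.

Market A: pre-tax p* = $20, q* = 84; post-tax q = 66; per-unit burden on buyers = $3.
Market B: pre-tax p* = $11, q* = 116; post-tax q = 65.6; per-unit burden on buyers = $12.6.
Difference: $3 vs $12.6 → market B is larger by $9.6.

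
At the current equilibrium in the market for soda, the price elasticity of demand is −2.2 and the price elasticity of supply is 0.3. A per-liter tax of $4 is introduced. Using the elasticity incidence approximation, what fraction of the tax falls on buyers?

Buyers' share ≈ 0.12.

Incidence ratio: buyers' share ≈ εs / (εs + |εd|) = 0.3 / (0.3 + 2.2) = 0.12.
Supply is the less elastic side, so buyers bear the smaller share.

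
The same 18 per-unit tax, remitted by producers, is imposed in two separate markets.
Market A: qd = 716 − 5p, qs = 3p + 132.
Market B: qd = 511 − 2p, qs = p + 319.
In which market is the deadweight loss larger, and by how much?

Market A: pre-tax p* = 73, q* = 351; post-tax q = 317.25; deadweight loss = 303.75.
Market B: pre-tax p* = 64, q* = 383; post-tax q = 371; deadweight loss = 108.
Difference: 303.75 vs 108 → market A is larger by 195.75.

Market A, by 195.75.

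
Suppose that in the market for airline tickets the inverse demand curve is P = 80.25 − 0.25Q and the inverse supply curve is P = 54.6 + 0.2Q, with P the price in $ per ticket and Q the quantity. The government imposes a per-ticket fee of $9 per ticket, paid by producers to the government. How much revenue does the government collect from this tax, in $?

Rewrite in direct form: Qd = 321 − 4P and Qs = 5P − 273.
Before the tax: set 321 − 4P = 5P − 273 → P* = $66, Q* = 57.
With the tax collected from producers, supply shifts: Qs = 5(P − 9) − 273.
New equilibrium: consumers pay $71, producers receive $62, Q = 37. (Wedge: Pb − Ps = 9.)
Revenue = t · Q = 9 · 37 = $333.

Tax revenue = $333.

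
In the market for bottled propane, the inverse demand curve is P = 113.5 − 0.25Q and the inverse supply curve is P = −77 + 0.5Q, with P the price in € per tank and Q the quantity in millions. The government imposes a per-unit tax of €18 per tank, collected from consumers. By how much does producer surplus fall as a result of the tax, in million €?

Inverting to Q(P) form: Qd = 454 − 4P; Qs = 2P + 154.
Before the tax: set 454 − 4P = 2P + 154 → P* = €50, Q* = 254.
With the tax collected from consumers, demand (in seller-price terms) shifts: Qd = 454 − 4(P + 18).
New equilibrium: consumers pay €56, suppliers receive €38, Q = 230. (Wedge: Pb − Ps = 18.)
ΔPS is the trapezoid between Q = 230 and Q = 254 of height €12: ½ · (254 + 230) · 12 = €2904.

Producer surplus falls by €2904 million.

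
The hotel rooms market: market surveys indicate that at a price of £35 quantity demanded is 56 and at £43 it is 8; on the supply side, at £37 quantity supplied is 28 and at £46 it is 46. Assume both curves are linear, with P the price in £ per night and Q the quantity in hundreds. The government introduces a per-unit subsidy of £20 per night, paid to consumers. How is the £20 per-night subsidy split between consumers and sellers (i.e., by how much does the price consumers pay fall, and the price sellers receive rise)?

Consumers gain £5 per night; sellers gain £15 per night.

Demand slope: (8 − 56)/(43 − 35) = -6, so Qd = 266 − 6P.
Supply slope: (46 − 28)/(46 − 37) = 2, so Qs = 2P − 46.
Without the subsidy, 266 − 6P = 2P − 46 gives 8P = 312, so P* = £39 and Q* = 32.
With a per-unit subsidy paid to consumers, each effectively pays P − 20, so demand becomes Qd = 266 − 6(P − 20).
New equilibrium: consumers pay £34, sellers receive £54, Q = 62. (Wedge: Pb − Ps = −20.)
Gain to consumers: £5; to sellers: £15. (They sum to £20.)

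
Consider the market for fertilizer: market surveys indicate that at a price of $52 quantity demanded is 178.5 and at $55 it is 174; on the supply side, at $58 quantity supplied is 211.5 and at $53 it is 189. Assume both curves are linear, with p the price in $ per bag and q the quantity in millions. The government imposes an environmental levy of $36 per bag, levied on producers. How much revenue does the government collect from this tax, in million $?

Demand slope: (174 − 178.5)/(55 − 52) = -1.5, so qd = 256.5 − 1.5p.
Supply slope: (189 − 211.5)/(53 − 58) = 4.5, so qs = 4.5p − 49.5.
Without the tax, 256.5 − 1.5p = 4.5p − 49.5 gives 6p = 306, so p* = $51 and q* = 180.
With the tax collected from producers, supply shifts: qs = 4.5(p − 36) − 49.5.
New equilibrium: buyers pay $78, producers receive $42, q = 139.5. (Wedge: pb − ps = 36.)
Revenue = t · Q = 36 · 139.5 = $5022.

Tax revenue = $5022 million.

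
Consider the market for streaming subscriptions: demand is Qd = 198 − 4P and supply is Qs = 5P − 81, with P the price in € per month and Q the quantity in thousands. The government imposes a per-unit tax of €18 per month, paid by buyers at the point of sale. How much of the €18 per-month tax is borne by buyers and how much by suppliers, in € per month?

Buyers bear €10 per month; suppliers bear €8 per month.

Without the tax, 198 − 4P = 5P − 81 gives 9P = 279, so P* = €31 and Q* = 74.
With the tax collected from buyers, demand (in seller-price terms) shifts: Qd = 198 − 4(P + 18).
New equilibrium: buyers pay €41, suppliers receive €23, Q = 34. (Wedge: Pb − Ps = 18.)
Burden on buyers: €10; on suppliers: €8. (They sum to €18.)
The less price-elastic side of the market bears the larger share of a per-unit tax.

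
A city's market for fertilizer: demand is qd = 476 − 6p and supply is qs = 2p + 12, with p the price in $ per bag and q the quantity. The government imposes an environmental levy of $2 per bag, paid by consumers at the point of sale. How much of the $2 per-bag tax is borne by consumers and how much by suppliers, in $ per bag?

Before the tax: set 476 − 6p = 2p + 12 → p* = $58, q* = 128.
With the tax collected from consumers, demand (in seller-price terms) shifts: qd = 476 − 6(p + 2).
Solving gives q = 125 with consumers paying $58.5 and suppliers receiving $56.5 (the $2 wedge).
Burden on consumers: $0.5; on suppliers: $1.5. (They sum to $2.)

Consumers bear $0.5 per bag; suppliers bear $1.5 per bag.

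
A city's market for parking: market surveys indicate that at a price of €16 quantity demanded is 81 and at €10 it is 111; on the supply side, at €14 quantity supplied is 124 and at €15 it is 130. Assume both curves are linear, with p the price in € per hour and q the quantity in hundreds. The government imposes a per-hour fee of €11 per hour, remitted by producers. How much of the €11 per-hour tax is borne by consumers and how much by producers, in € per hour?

Demand slope: (111 − 81)/(10 − 16) = -5, so qd = 161 − 5p.
Supply slope: (130 − 124)/(15 − 14) = 6, so qs = 6p + 40.
Before the tax: set 161 − 5p = 6p + 40 → p* = €11, q* = 106.
With the tax collected from producers, supply shifts: qs = 6(p − 11) + 40.
Solving gives q = 76 with consumers paying €17 and producers receiving €6 (the €11 wedge).
Burden on consumers: €6; on producers: €5. (They sum to €11.)

Consumers bear €6 per hour; producers bear €5 per hour.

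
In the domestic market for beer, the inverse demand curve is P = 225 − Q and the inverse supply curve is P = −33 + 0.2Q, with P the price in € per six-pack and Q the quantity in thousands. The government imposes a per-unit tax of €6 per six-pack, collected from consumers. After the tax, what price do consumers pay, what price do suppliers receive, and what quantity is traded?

Rewrite in direct form: Qd = 225 − P and Qs = 5P + 165.
Before the tax: set 225 − P = 5P + 165 → P* = €10, Q* = 215.
With the tax collected from consumers, demand (in seller-price terms) shifts: Qd = 225 − (P + 6).
New equilibrium: consumers pay €15, suppliers receive €9, Q = 210. (Wedge: Pb − Ps = 6.)
The less price-elastic side of the market bears the larger share of a per-unit tax.

Consumers pay €15; suppliers receive €9; quantity = 210.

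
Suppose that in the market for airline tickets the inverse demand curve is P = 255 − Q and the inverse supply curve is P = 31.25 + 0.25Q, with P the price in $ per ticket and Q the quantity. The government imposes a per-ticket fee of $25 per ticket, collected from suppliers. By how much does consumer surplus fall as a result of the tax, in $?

Consumer surplus falls by $3380.

Inverting to Q(P) form: Qd = 255 − P; Qs = 4P − 125.
Before the tax: set 255 − P = 4P − 125 → P* = $76, Q* = 179.
With the tax collected from suppliers, supply shifts: Qs = 4(P − 25) − 125.
New equilibrium: consumers pay $96, suppliers receive $71, Q = 159. (Wedge: Pb − Ps = 25.)
ΔCS is the trapezoid between Q = 159 and Q = 179 of height $20: ½ · (179 + 159) · 20 = $3380.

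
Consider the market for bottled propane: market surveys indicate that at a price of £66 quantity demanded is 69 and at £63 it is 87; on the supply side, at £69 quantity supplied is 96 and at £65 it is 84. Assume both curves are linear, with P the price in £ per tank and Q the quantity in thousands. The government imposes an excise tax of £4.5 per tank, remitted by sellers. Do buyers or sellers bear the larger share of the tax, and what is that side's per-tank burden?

Demand slope: (87 − 69)/(63 − 66) = -6, so Qd = 465 − 6P.
Supply slope: (84 − 96)/(65 − 69) = 3, so Qs = 3P − 111.
Without the tax, 465 − 6P = 3P − 111 gives 9P = 576, so P* = £64 and Q* = 81.
With the tax collected from sellers, supply shifts: Qs = 3(P − 4.5) − 111.
New equilibrium: buyers pay £65.5, sellers receive £61, Q = 72. (Wedge: Pb − Ps = 4.5.)
Per-tank burden: buyers £1.5, sellers £3.
Sellers take the larger share because supply is less price-elastic here (demand slope 6 vs supply slope 3).

Sellers bear the larger share: £3 per tank.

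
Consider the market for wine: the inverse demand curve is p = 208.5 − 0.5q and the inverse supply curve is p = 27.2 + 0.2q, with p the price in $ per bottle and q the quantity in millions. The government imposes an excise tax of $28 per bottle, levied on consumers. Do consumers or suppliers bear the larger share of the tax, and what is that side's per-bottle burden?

Consumers bear the larger share: $20 per bottle.

Inverting to q(p) form: qd = 417 − 2p; qs = 5p − 136.
Without the tax, 417 − 2p = 5p − 136 gives 7p = 553, so p* = $79 and q* = 259.
With the tax collected from consumers, demand (in seller-price terms) shifts: qd = 417 − 2(p + 28).
New equilibrium: consumers pay $99, suppliers receive $71, q = 219. (Wedge: pb − ps = 28.)
Per-bottle burden: consumers $20, suppliers $8.
Consumers take the larger share because demand is less price-elastic here (demand slope 2 vs supply slope 5).
The less price-elastic side of the market bears the larger share of a per-unit tax.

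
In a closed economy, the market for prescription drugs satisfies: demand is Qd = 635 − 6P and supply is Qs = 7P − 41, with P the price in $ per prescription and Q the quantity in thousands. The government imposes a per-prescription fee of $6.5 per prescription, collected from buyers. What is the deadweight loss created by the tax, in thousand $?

Before the tax: set 635 − 6P = 7P − 41 → P* = $52, Q* = 323.
With the tax collected from buyers, demand (in seller-price terms) shifts: Qd = 635 − 6(P + 6.5).
Solving gives Q = 302 with buyers paying $55.5 and producers receiving $49 (the $6.5 wedge).
Quantity falls by |ΔQ| = |323 − 302| = 21.
DWL = ½ · t · |ΔQ| = ½ · 6.5 · 21 = $68.25.

Deadweight loss = $68.25 thousand.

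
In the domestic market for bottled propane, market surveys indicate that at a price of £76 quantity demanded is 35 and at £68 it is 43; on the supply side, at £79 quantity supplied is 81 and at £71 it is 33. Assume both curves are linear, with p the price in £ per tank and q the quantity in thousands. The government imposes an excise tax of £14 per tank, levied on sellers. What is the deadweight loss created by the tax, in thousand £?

Deadweight loss = £84 thousand.

Demand slope: (43 − 35)/(68 − 76) = -1, so qd = 111 − p.
Supply slope: (33 − 81)/(71 − 79) = 6, so qs = 6p − 393.
Without the tax, 111 − p = 6p − 393 gives 7p = 504, so p* = £72 and q* = 39.
With the tax collected from sellers, supply shifts: qs = 6(p − 14) − 393.
Solving gives q = 27 with consumers paying £84 and sellers receiving £70 (the £14 wedge).
Quantity falls by |ΔQ| = |39 − 27| = 12.
DWL = ½ · t · |ΔQ| = ½ · 14 · 12 = £84.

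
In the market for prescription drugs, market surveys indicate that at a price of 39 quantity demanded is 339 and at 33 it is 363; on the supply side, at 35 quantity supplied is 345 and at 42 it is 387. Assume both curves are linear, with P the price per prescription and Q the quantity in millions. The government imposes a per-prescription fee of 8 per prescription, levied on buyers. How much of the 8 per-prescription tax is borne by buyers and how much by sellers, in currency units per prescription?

Demand slope: (363 − 339)/(33 − 39) = -4, so Qd = 495 − 4P.
Supply slope: (387 − 345)/(42 − 35) = 6, so Qs = 6P + 135.
Without the tax, 495 − 4P = 6P + 135 gives 10P = 360, so P* = 36 and Q* = 351.
With the tax collected from buyers, demand (in seller-price terms) shifts: Qd = 495 − 4(P + 8).
New equilibrium: buyers pay 40.8, sellers receive 32.8, Q = 331.8. (Wedge: Pb − Ps = 8.)
Burden on buyers: 4.8; on sellers: 3.2. (They sum to 8.)

Buyers bear 4.8 per prescription; sellers bear 3.2 per prescription.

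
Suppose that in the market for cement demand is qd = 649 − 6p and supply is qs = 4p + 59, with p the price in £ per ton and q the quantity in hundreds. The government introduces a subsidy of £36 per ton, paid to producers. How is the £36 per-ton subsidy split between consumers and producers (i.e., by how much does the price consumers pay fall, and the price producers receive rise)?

Consumers gain £14.4 per ton; producers gain £21.6 per ton.

Before the subsidy: set 649 − 6p = 4p + 59 → p* = £59, q* = 295.
With a per-unit subsidy paid to producers, each receives p + 36 per unit sold, so supply becomes qs = 4(p + 36) + 59.
New equilibrium: consumers pay £44.6, producers receive £80.6, q = 381.4. (Wedge: pb − ps = −36.)
Gain to consumers: £14.4; to producers: £21.6. (They sum to £36.)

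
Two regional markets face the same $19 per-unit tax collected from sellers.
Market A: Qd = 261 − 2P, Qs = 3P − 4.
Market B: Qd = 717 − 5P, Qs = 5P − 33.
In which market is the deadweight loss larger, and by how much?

Market A: pre-tax P* = $53, Q* = 155; post-tax Q = 132.2; deadweight loss = $216.6.
Market B: pre-tax P* = $75, Q* = 342; post-tax Q = 294.5; deadweight loss = $451.25.
Difference: $216.6 vs $451.25 → market B is larger by $234.65.

Market B, by $234.65.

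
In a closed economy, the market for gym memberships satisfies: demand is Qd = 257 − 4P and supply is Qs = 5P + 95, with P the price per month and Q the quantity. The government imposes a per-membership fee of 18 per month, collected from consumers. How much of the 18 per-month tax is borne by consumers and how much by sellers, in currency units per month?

Without the tax, 257 − 4P = 5P + 95 gives 9P = 162, so P* = 18 and Q* = 185.
With the tax collected from consumers, demand (in seller-price terms) shifts: Qd = 257 − 4(P + 18).
Solving gives Q = 145 with consumers paying 28 and sellers receiving 10 (the 18 wedge).
Burden on consumers: 10; on sellers: 8. (They sum to 18.)
The less price-elastic side of the market bears the larger share of a per-unit tax.

Consumers bear 10 per month; sellers bear 8 per month.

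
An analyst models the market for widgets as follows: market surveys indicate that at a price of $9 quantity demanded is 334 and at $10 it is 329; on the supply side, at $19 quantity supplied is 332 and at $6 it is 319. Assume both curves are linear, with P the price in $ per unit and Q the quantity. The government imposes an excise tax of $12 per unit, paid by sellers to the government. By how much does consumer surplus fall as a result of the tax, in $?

Consumer surplus falls by $638.

Demand slope: (329 − 334)/(10 − 9) = -5, so Qd = 379 − 5P.
Supply slope: (319 − 332)/(6 − 19) = 1, so Qs = P + 313.
Before the tax: set 379 − 5P = P + 313 → P* = $11, Q* = 324.
With the tax collected from sellers, supply shifts: Qs = (P − 12) + 313.
New equilibrium: consumers pay $13, sellers receive $1, Q = 314. (Wedge: Pb − Ps = 12.)
ΔCS is the trapezoid between Q = 314 and Q = 324 of height $2: ½ · (324 + 314) · 2 = $638.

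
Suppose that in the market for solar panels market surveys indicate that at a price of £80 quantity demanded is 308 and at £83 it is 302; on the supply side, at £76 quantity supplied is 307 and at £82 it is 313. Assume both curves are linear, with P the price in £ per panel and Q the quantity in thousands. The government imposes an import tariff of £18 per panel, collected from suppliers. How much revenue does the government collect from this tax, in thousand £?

Demand slope: (302 − 308)/(83 − 80) = -2, so Qd = 468 − 2P.
Supply slope: (313 − 307)/(82 − 76) = 1, so Qs = P + 231.
Without the tax, 468 − 2P = P + 231 gives 3P = 237, so P* = £79 and Q* = 310.
With the tax collected from suppliers, supply shifts: Qs = (P − 18) + 231.
New equilibrium: buyers pay £85, suppliers receive £67, Q = 298. (Wedge: Pb − Ps = 18.)
Revenue = t · Q = 18 · 298 = £5364.

Tax revenue = £5364 thousand.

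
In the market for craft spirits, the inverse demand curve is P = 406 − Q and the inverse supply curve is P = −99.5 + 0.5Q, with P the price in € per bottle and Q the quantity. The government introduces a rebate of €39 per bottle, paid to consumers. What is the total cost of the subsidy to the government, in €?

Government outlay = €14157.

Inverting to Q(P) form: Qd = 406 − P; Qs = 2P + 199.
Without the subsidy, 406 − P = 2P + 199 gives 3P = 207, so P* = €69 and Q* = 337.
With a per-unit subsidy paid to consumers, each effectively pays P − 39, so demand becomes Qd = 406 − (P − 39).
New equilibrium: consumers pay €43, sellers receive €82, Q = 363. (Wedge: Pb − Ps = −39.)
Outlay = t · Q = 39 · 363 = €14157.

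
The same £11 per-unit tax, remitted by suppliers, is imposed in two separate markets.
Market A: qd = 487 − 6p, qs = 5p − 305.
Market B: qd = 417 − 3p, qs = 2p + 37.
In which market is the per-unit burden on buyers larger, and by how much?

Market A, by £0.6.

Market A: pre-tax p* = £72, q* = 55; post-tax q = 25; per-unit burden on buyers = £5.
Market B: pre-tax p* = £76, q* = 189; post-tax q = 175.8; per-unit burden on buyers = £4.4.
Difference: £5 vs £4.4 → market A is larger by £0.6.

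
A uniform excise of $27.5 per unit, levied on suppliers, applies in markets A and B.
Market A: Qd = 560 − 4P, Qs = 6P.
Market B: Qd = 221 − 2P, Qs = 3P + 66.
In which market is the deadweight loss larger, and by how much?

Market A: pre-tax P* = $56, Q* = 336; post-tax Q = 270; deadweight loss = $907.5.
Market B: pre-tax P* = $31, Q* = 159; post-tax Q = 126; deadweight loss = $453.75.
Difference: $907.5 vs $453.75 → market A is larger by $453.75.

Market A, by $453.75.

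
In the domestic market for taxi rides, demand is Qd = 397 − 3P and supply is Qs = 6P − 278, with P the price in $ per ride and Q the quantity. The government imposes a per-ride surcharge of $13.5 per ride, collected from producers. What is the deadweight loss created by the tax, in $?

Deadweight loss = $182.25.

Without the tax, 397 − 3P = 6P − 278 gives 9P = 675, so P* = $75 and Q* = 172.
With the tax collected from producers, supply shifts: Qs = 6(P − 13.5) − 278.
New equilibrium: buyers pay $84, producers receive $70.5, Q = 145. (Wedge: Pb − Ps = 13.5.)
Quantity falls by |ΔQ| = |172 − 145| = 27.
DWL = ½ · t · |ΔQ| = ½ · 13.5 · 27 = $182.25.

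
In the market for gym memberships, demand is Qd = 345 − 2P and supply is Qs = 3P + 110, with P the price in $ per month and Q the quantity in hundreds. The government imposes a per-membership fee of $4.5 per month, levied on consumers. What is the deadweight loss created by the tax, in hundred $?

Deadweight loss = $12.15 hundred.

Before the tax: set 345 − 2P = 3P + 110 → P* = $47, Q* = 251.
With the tax collected from consumers, demand (in seller-price terms) shifts: Qd = 345 − 2(P + 4.5).
New equilibrium: consumers pay $49.7, producers receive $45.2, Q = 245.6. (Wedge: Pb − Ps = 4.5.)
Quantity falls by |ΔQ| = |251 − 245.6| = 5.4.
DWL = ½ · t · |ΔQ| = ½ · 4.5 · 5.4 = $12.15.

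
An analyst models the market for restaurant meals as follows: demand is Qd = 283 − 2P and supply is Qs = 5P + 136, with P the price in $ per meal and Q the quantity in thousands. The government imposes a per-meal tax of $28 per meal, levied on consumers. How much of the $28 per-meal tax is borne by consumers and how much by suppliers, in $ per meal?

Consumers bear $20 per meal; suppliers bear $8 per meal.

Before the tax: set 283 − 2P = 5P + 136 → P* = $21, Q* = 241.
With the tax collected from consumers, demand (in seller-price terms) shifts: Qd = 283 − 2(P + 28).
Solving gives Q = 201 with consumers paying $41 and suppliers receiving $13 (the $28 wedge).
Burden on consumers: $20; on suppliers: $8. (They sum to $28.)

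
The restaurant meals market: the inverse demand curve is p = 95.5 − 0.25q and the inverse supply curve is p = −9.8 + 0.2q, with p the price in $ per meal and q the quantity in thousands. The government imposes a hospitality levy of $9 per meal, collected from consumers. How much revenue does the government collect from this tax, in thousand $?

Tax revenue = $1926 thousand.

Inverting to q(p) form: qd = 382 − 4p; qs = 5p + 49.
Before the tax: set 382 − 4p = 5p + 49 → p* = $37, q* = 234.
With the tax collected from consumers, demand (in seller-price terms) shifts: qd = 382 − 4(p + 9).
Solving gives q = 214 with consumers paying $42 and producers receiving $33 (the $9 wedge).
Revenue = t · Q = 9 · 214 = $1926.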